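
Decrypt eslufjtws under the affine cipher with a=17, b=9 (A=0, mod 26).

pzutmawnz

The inverse of 17 mod 26 is 23, since 17·23=391≡1. Apply D(y)=23·(y−9) mod 26:
e(4): 23·(4−9)=-115≡15 → p
s(18): 23·(18−9)=207≡25 → z
l(11): 23·(11−9)=46≡20 → u
u(20): 23·(20−9)=253≡19 → t
f(5): 23·(5−9)=-92≡12 → m
j(9): 23·(9−9)=0 → a
t(19): 23·(19−9)=230≡22 → w
w(22): 23·(22−9)=299≡13 → n
s(18): 23·(18−9)=207≡25 → z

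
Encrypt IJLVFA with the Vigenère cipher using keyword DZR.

Repeat the key across the message: DZRDZR
I(8)+D(3): 11 → L
J(9)+Z(25): 34≡8 → I
L(11)+R(17): 28≡2 → C
V(21)+D(3): 24 → Y
F(5)+Z(25): 30≡4 → E
A(0)+R(17): 17 → R

LICYER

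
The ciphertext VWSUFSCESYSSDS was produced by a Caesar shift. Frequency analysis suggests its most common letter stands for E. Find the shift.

14

The most frequent ciphertext letter is S (appears 6 times).
S is position 18; E is position 4.
Shift = 14.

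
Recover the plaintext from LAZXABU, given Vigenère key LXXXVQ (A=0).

Repeat the key across the ciphertext: LXXXVQL
L(11)−L(11): 0 → A
A(0)−X(23): -23≡3 → D
Z(25)−X(23): 2 → C
X(23)−X(23): 0 → A
A(0)−V(21): -21≡5 → F
B(1)−Q(16): -15≡11 → L
U(20)−L(11): 9 → J

ADCAFLJ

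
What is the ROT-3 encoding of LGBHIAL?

L(11): 11+3=14 → O
G(6): 6+3=9 → J
B(1): 1+3=4 → E
H(7): 7+3=10 → K
I(8): 8+3=11 → L
A(0): 0+3=3 → D
L(11): 11+3=14 → O

OJEKLDO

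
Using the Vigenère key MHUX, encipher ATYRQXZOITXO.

MASOCETLUARL

Repeat the key across the message: MHUXMHUXMHUX
A(0)+M(12): 12 → M
T(19)+H(7): 26≡0 → A
Y(24)+U(20): 44≡18 → S
R(17)+X(23): 40≡14 → O
Q(16)+M(12): 28≡2 → C
X(23)+H(7): 30≡4 → E
Z(25)+U(20): 45≡19 → T
O(14)+X(23): 37≡11 → L
I(8)+M(12): 20 → U
T(19)+H(7): 26≡0 → A
X(23)+U(20): 43≡17 → R
O(14)+X(23): 37≡11 → L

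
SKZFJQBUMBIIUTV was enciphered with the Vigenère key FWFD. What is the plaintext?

NOUCEUWRHFDFPXQ

Repeat the key across the ciphertext: FWFDFWFDFWFDFWF
S(18)−F(5): 13 → N
K(10)−W(22): -12≡14 → O
Z(25)−F(5): 20 → U
F(5)−D(3): 2 → C
J(9)−F(5): 4 → E
Q(16)−W(22): -6≡20 → U
B(1)−F(5): -4≡22 → W
U(20)−D(3): 17 → R
M(12)−F(5): 7 → H
B(1)−W(22): -21≡5 → F
I(8)−F(5): 3 → D
I(8)−D(3): 5 → F
U(20)−F(5): 15 → P
T(19)−W(22): -3≡23 → X
V(21)−F(5): 16 → Q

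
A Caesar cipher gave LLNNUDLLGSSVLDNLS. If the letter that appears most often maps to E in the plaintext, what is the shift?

The most frequent ciphertext letter is L (appears 6 times).
L is position 11; E is position 4.
Shift = 7.

7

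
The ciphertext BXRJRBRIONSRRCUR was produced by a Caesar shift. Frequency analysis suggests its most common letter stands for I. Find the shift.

9

The most frequent ciphertext letter is R (appears 6 times).
R is position 17; I is position 8.
Shift = 9.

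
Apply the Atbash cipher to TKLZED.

T(19) → G(6)
K(10) → P(15)
L(11) → O(14)
Z(25) → A(0)
E(4) → V(21)
D(3) → W(22)

GPOAVW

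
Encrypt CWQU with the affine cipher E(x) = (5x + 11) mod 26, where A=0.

VRNH

C(2): 5·2+11=21 → V
W(22): 5·22+11=121≡17 → R
Q(16): 5·16+11=91≡13 → N
U(20): 5·20+11=111≡7 → H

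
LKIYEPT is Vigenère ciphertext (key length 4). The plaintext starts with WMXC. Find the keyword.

Subtract each crib letter from the matching ciphertext letter (mod 26):
L(11)−W(22)=-11≡15 → P
K(10)−M(12)=-2≡24 → Y
I(8)−X(23)=-15≡11 → L
Y(24)−C(2)=22 → W

PYLW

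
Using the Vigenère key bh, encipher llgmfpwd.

Repeat the key across the message: bhbhbhbh
l(11)+b(1): 12 → m
l(11)+h(7): 18 → s
g(6)+b(1): 7 → h
m(12)+h(7): 19 → t
f(5)+b(1): 6 → g
p(15)+h(7): 22 → w
w(22)+b(1): 23 → x
d(3)+h(7): 10 → k

mshtgwxk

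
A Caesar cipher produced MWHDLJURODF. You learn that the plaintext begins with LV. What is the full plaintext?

LVGCKITQNCE

From the crib: M(12)−L(11)=1, so the shift is 1.
Subtract 1 from each ciphertext letter:
M(12): 12−1=11 → L
W(22): 22−1=21 → V
H(7): 7−1=6 → G
D(3): 3−1=2 → C
L(11): 11−1=10 → K
J(9): 9−1=8 → I
U(20): 20−1=19 → T
R(17): 17−1=16 → Q
O(14): 14−1=13 → N
D(3): 3−1=2 → C
F(5): 5−1=4 → E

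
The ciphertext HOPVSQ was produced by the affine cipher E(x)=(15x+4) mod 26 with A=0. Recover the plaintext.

The inverse of 15 mod 26 is 7, since 15·7=105≡1. Apply D(y)=7·(y−4) mod 26:
H(7): 7·(7−4)=21 → V
O(14): 7·(14−4)=70≡18 → S
P(15): 7·(15−4)=77≡25 → Z
V(21): 7·(21−4)=119≡15 → P
S(18): 7·(18−4)=98≡20 → U
Q(16): 7·(16−4)=84≡6 → G

VSZPUG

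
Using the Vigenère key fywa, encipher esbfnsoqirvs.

jqxfsqkqnprs

Repeat the key across the message: fywafywafywa
e(4)+f(5): 9 → j
s(18)+y(24): 42≡16 → q
b(1)+w(22): 23 → x
f(5)+a(0): 5 → f
n(13)+f(5): 18 → s
s(18)+y(24): 42≡16 → q
o(14)+w(22): 36≡10 → k
q(16)+a(0): 16 → q
i(8)+f(5): 13 → n
r(17)+y(24): 41≡15 → p
v(21)+w(22): 43≡17 → r
s(18)+a(0): 18 → s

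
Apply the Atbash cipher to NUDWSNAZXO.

N(13) → M(12)
U(20) → F(5)
D(3) → W(22)
W(22) → D(3)
S(18) → H(7)
N(13) → M(12)
A(0) → Z(25)
Z(25) → A(0)
X(23) → C(2)
O(14) → L(11)

MFWDHMZACL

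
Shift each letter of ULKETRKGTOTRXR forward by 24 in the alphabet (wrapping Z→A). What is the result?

U(20): 20+24=44≡18 → S
L(11): 11+24=35≡9 → J
K(10): 10+24=34≡8 → I
E(4): 4+24=28≡2 → C
T(19): 19+24=43≡17 → R
R(17): 17+24=41≡15 → P
K(10): 10+24=34≡8 → I
G(6): 6+24=30≡4 → E
T(19): 19+24=43≡17 → R
O(14): 14+24=38≡12 → M
T(19): 19+24=43≡17 → R
R(17): 17+24=41≡15 → P
X(23): 23+24=47≡21 → V
R(17): 17+24=41≡15 → P

SJICRPIERMRPVP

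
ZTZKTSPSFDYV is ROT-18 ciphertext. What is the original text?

HBHSBAXANLGD

Z(25): 25−18=7 → H
T(19): 19−18=1 → B
Z(25): 25−18=7 → H
K(10): 10−18=-8≡18 → S
T(19): 19−18=1 → B
S(18): 18−18=0 → A
P(15): 15−18=-3≡23 → X
S(18): 18−18=0 → A
F(5): 5−18=-13≡13 → N
D(3): 3−18=-15≡11 → L
Y(24): 24−18=6 → G
V(21): 21−18=3 → D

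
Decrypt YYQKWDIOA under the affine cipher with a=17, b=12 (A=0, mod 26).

The inverse of 17 mod 26 is 23, since 17·23=391≡1. Apply D(y)=23·(y−12) mod 26:
Y(24): 23·(24−12)=276≡16 → Q
Y(24): 23·(24−12)=276≡16 → Q
Q(16): 23·(16−12)=92≡14 → O
K(10): 23·(10−12)=-46≡6 → G
W(22): 23·(22−12)=230≡22 → W
D(3): 23·(3−12)=-207≡1 → B
I(8): 23·(8−12)=-92≡12 → M
O(14): 23·(14−12)=46≡20 → U
A(0): 23·(0−12)=-276≡10 → K

QQOGWBMUK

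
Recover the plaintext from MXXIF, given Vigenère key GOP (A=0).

GJICR

Repeat the key across the ciphertext: GOPGO
M(12)−G(6): 6 → G
X(23)−O(14): 9 → J
X(23)−P(15): 8 → I
I(8)−G(6): 2 → C
F(5)−O(14): -9≡17 → R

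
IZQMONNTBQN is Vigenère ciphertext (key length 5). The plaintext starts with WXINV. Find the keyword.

MCIZT

Subtract each crib letter from the matching ciphertext letter (mod 26):
I(8)−W(22)=-14≡12 → M
Z(25)−X(23)=2 → C
Q(16)−I(8)=8 → I
M(12)−N(13)=-1≡25 → Z
O(14)−V(21)=-7≡19 → T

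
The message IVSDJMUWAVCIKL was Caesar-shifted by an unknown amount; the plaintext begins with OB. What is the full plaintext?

OBYJPSACGBIOQR

From the crib: I(8)−O(14)=-6≡20, so the shift is 20.
Subtract 20 from each ciphertext letter:
I(8): 8−20=-12≡14 → O
V(21): 21−20=1 → B
S(18): 18−20=-2≡24 → Y
D(3): 3−20=-17≡9 → J
J(9): 9−20=-11≡15 → P
M(12): 12−20=-8≡18 → S
U(20): 20−20=0 → A
W(22): 22−20=2 → C
A(0): 0−20=-20≡6 → G
V(21): 21−20=1 → B
C(2): 2−20=-18≡8 → I
I(8): 8−20=-12≡14 → O
K(10): 10−20=-10≡16 → Q
L(11): 11−20=-9≡17 → R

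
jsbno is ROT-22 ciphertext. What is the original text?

j(9): 9−22=-13≡13 → n
s(18): 18−22=-4≡22 → w
b(1): 1−22=-21≡5 → f
n(13): 13−22=-9≡17 → r
o(14): 14−22=-8≡18 → s

nwfrs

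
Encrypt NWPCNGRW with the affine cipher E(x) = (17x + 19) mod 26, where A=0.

GDOBGRWD

N(13): 17·13+19=240≡6 → G
W(22): 17·22+19=393≡3 → D
P(15): 17·15+19=274≡14 → O
C(2): 17·2+19=53≡1 → B
N(13): 17·13+19=240≡6 → G
G(6): 17·6+19=121≡17 → R
R(17): 17·17+19=308≡22 → W
W(22): 17·22+19=393≡3 → D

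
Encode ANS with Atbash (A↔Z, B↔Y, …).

A(0) → Z(25)
N(13) → M(12)
S(18) → H(7)

ZMH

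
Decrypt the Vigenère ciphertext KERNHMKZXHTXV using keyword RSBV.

TMQSQUJEGPSCE

Repeat the key across the ciphertext: RSBVRSBVRSBVR
K(10)−R(17): -7≡19 → T
E(4)−S(18): -14≡12 → M
R(17)−B(1): 16 → Q
N(13)−V(21): -8≡18 → S
H(7)−R(17): -10≡16 → Q
M(12)−S(18): -6≡20 → U
K(10)−B(1): 9 → J
Z(25)−V(21): 4 → E
X(23)−R(17): 6 → G
H(7)−S(18): -11≡15 → P
T(19)−B(1): 18 → S
X(23)−V(21): 2 → C
V(21)−R(17): 4 → E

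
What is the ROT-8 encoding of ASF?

IAN

A(0): 0+8=8 → I
S(18): 18+8=26≡0 → A
F(5): 5+8=13 → N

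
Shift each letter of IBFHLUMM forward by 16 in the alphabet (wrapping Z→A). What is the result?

I(8): 8+16=24 → Y
B(1): 1+16=17 → R
F(5): 5+16=21 → V
H(7): 7+16=23 → X
L(11): 11+16=27≡1 → B
U(20): 20+16=36≡10 → K
M(12): 12+16=28≡2 → C
M(12): 12+16=28≡2 → C

YRVXBKCC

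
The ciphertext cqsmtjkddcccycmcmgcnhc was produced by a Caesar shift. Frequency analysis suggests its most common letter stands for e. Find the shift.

The most frequent ciphertext letter is c (appears 8 times).
c is position 2; e is position 4.
Shift = -2≡24.

24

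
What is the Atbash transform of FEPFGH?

UVKUTS

F(5) → U(20)
E(4) → V(21)
P(15) → K(10)
F(5) → U(20)
G(6) → T(19)
H(7) → S(18)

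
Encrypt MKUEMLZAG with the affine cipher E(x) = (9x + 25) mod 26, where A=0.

DLXJDUQZB

M(12): 9·12+25=133≡3 → D
K(10): 9·10+25=115≡11 → L
U(20): 9·20+25=205≡23 → X
E(4): 9·4+25=61≡9 → J
M(12): 9·12+25=133≡3 → D
L(11): 9·11+25=124≡20 → U
Z(25): 9·25+25=250≡16 → Q
A(0): 9·0+25=25 → Z
G(6): 9·6+25=79≡1 → B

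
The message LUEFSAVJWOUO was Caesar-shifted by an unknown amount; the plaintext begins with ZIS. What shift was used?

12

From the crib: L(11)−Z(25)=-14≡12, so the shift is 12.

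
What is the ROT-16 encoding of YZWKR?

OPMAH

Y(24): 24+16=40≡14 → O
Z(25): 25+16=41≡15 → P
W(22): 22+16=38≡12 → M
K(10): 10+16=26≡0 → A
R(17): 17+16=33≡7 → H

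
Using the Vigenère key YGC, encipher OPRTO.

MVTRU

Repeat the key across the message: YGCYG
O(14)+Y(24): 38≡12 → M
P(15)+G(6): 21 → V
R(17)+C(2): 19 → T
T(19)+Y(24): 43≡17 → R
O(14)+G(6): 20 → U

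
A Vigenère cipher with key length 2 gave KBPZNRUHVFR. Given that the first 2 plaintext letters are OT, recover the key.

WI

Subtract each crib letter from the matching ciphertext letter (mod 26):
K(10)−O(14)=-4≡22 → W
B(1)−T(19)=-18≡8 → I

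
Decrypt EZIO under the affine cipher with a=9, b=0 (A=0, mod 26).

MXYQ

The inverse of 9 mod 26 is 3, since 9·3=27≡1. Apply D(y)=3·(y−0) mod 26:
E(4): 3·(4−0)=12 → M
Z(25): 3·(25−0)=75≡23 → X
I(8): 3·(8−0)=24 → Y
O(14): 3·(14−0)=42≡16 → Q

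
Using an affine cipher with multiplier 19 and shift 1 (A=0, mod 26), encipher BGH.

ULE

B(1): 19·1+1=20 → U
G(6): 19·6+1=115≡11 → L
H(7): 19·7+1=134≡4 → E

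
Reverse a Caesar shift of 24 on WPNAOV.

W(22): 22−24=-2≡24 → Y
P(15): 15−24=-9≡17 → R
N(13): 13−24=-11≡15 → P
A(0): 0−24=-24≡2 → C
O(14): 14−24=-10≡16 → Q
V(21): 21−24=-3≡23 → X

YRPCQX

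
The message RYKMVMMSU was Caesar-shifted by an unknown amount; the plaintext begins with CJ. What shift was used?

From the crib: R(17)−C(2)=15, so the shift is 15.

15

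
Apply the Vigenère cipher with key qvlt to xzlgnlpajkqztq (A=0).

Repeat the key across the message: qvltqvltqvltqv
x(23)+q(16): 39≡13 → n
z(25)+v(21): 46≡20 → u
l(11)+l(11): 22 → w
g(6)+t(19): 25 → z
n(13)+q(16): 29≡3 → d
l(11)+v(21): 32≡6 → g
p(15)+l(11): 26≡0 → a
a(0)+t(19): 19 → t
j(9)+q(16): 25 → z
k(10)+v(21): 31≡5 → f
q(16)+l(11): 27≡1 → b
z(25)+t(19): 44≡18 → s
t(19)+q(16): 35≡9 → j
q(16)+v(21): 37≡11 → l

nuwzdgatzfbsjl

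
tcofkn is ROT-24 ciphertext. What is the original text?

veqhmp

t(19): 19−24=-5≡21 → v
c(2): 2−24=-22≡4 → e
o(14): 14−24=-10≡16 → q
f(5): 5−24=-19≡7 → h
k(10): 10−24=-14≡12 → m
n(13): 13−24=-11≡15 → p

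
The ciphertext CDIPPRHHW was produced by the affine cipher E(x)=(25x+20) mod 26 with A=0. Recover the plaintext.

SRMFFDNNY

The inverse of 25 mod 26 is 25, since 25·25=625≡1. Apply D(y)=25·(y−20) mod 26:
C(2): 25·(2−20)=-450≡18 → S
D(3): 25·(3−20)=-425≡17 → R
I(8): 25·(8−20)=-300≡12 → M
P(15): 25·(15−20)=-125≡5 → F
P(15): 25·(15−20)=-125≡5 → F
R(17): 25·(17−20)=-75≡3 → D
H(7): 25·(7−20)=-325≡13 → N
H(7): 25·(7−20)=-325≡13 → N
W(22): 25·(22−20)=50≡24 → Y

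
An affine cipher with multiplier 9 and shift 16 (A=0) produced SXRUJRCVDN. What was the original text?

The inverse of 9 mod 26 is 3, since 9·3=27≡1. Apply D(y)=3·(y−16) mod 26:
S(18): 3·(18−16)=6 → G
X(23): 3·(23−16)=21 → V
R(17): 3·(17−16)=3 → D
U(20): 3·(20−16)=12 → M
J(9): 3·(9−16)=-21≡5 → F
R(17): 3·(17−16)=3 → D
C(2): 3·(2−16)=-42≡10 → K
V(21): 3·(21−16)=15 → P
D(3): 3·(3−16)=-39≡13 → N
N(13): 3·(13−16)=-9≡17 → R

GVDMFDKPNR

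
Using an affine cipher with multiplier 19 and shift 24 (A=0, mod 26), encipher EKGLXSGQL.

WGIZTCIQZ

E(4): 19·4+24=100≡22 → W
K(10): 19·10+24=214≡6 → G
G(6): 19·6+24=138≡8 → I
L(11): 19·11+24=233≡25 → Z
X(23): 19·23+24=461≡19 → T
S(18): 19·18+24=366≡2 → C
G(6): 19·6+24=138≡8 → I
Q(16): 19·16+24=328≡16 → Q
L(11): 19·11+24=233≡25 → Z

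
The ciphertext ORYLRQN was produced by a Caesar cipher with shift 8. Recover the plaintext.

GJQDJIF

O(14): 14−8=6 → G
R(17): 17−8=9 → J
Y(24): 24−8=16 → Q
L(11): 11−8=3 → D
R(17): 17−8=9 → J
Q(16): 16−8=8 → I
N(13): 13−8=5 → F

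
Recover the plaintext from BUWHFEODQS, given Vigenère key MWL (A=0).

PYLVJTCHFG

Repeat the key across the ciphertext: MWLMWLMWLM
B(1)−M(12): -11≡15 → P
U(20)−W(22): -2≡24 → Y
W(22)−L(11): 11 → L
H(7)−M(12): -5≡21 → V
F(5)−W(22): -17≡9 → J
E(4)−L(11): -7≡19 → T
O(14)−M(12): 2 → C
D(3)−W(22): -19≡7 → H
Q(16)−L(11): 5 → F
S(18)−M(12): 6 → G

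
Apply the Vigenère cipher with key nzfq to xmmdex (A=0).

klrtrw

Repeat the key across the message: nzfqnz
x(23)+n(13): 36≡10 → k
m(12)+z(25): 37≡11 → l
m(12)+f(5): 17 → r
d(3)+q(16): 19 → t
e(4)+n(13): 17 → r
x(23)+z(25): 48≡22 → w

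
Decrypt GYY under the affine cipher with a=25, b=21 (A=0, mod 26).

The inverse of 25 mod 26 is 25, since 25·25=625≡1. Apply D(y)=25·(y−21) mod 26:
G(6): 25·(6−21)=-375≡15 → P
Y(24): 25·(24−21)=75≡23 → X
Y(24): 25·(24−21)=75≡23 → X

PXX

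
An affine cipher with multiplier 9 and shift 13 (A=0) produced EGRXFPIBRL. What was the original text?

ZFMECGLQMU

The inverse of 9 mod 26 is 3, since 9·3=27≡1. Apply D(y)=3·(y−13) mod 26:
E(4): 3·(4−13)=-27≡25 → Z
G(6): 3·(6−13)=-21≡5 → F
R(17): 3·(17−13)=12 → M
X(23): 3·(23−13)=30≡4 → E
F(5): 3·(5−13)=-24≡2 → C
P(15): 3·(15−13)=6 → G
I(8): 3·(8−13)=-15≡11 → L
B(1): 3·(1−13)=-36≡16 → Q
R(17): 3·(17−13)=12 → M
L(11): 3·(11−13)=-6≡20 → U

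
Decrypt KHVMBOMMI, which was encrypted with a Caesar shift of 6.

EBPGVIGGC

K(10): 10−6=4 → E
H(7): 7−6=1 → B
V(21): 21−6=15 → P
M(12): 12−6=6 → G
B(1): 1−6=-5≡21 → V
O(14): 14−6=8 → I
M(12): 12−6=6 → G
M(12): 12−6=6 → G
I(8): 8−6=2 → C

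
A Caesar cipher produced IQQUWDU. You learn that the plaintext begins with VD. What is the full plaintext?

From the crib: I(8)−V(21)=-13≡13, so the shift is 13.
Subtract 13 from each ciphertext letter:
I(8): 8−13=-5≡21 → V
Q(16): 16−13=3 → D
Q(16): 16−13=3 → D
U(20): 20−13=7 → H
W(22): 22−13=9 → J
D(3): 3−13=-10≡16 → Q
U(20): 20−13=7 → H

VDDHJQH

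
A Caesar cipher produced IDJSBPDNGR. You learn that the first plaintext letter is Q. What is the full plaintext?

QLRAJXLVOZ

From the crib: I(8)−Q(16)=-8≡18, so the shift is 18.
Subtract 18 from each ciphertext letter:
I(8): 8−18=-10≡16 → Q
D(3): 3−18=-15≡11 → L
J(9): 9−18=-9≡17 → R
S(18): 18−18=0 → A
B(1): 1−18=-17≡9 → J
P(15): 15−18=-3≡23 → X
D(3): 3−18=-15≡11 → L
N(13): 13−18=-5≡21 → V
G(6): 6−18=-12≡14 → O
R(17): 17−18=-1≡25 → Z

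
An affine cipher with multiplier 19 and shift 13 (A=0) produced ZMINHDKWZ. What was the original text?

CPXAMUTVC

The inverse of 19 mod 26 is 11, since 19·11=209≡1. Apply D(y)=11·(y−13) mod 26:
Z(25): 11·(25−13)=132≡2 → C
M(12): 11·(12−13)=-11≡15 → P
I(8): 11·(8−13)=-55≡23 → X
N(13): 11·(13−13)=0 → A
H(7): 11·(7−13)=-66≡12 → M
D(3): 11·(3−13)=-110≡20 → U
K(10): 11·(10−13)=-33≡19 → T
W(22): 11·(22−13)=99≡21 → V
Z(25): 11·(25−13)=132≡2 → C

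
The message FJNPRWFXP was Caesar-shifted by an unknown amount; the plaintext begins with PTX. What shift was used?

From the crib: F(5)−P(15)=-10≡16, so the shift is 16.

16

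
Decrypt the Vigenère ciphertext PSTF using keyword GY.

Repeat the key across the ciphertext: GYGY
P(15)−G(6): 9 → J
S(18)−Y(24): -6≡20 → U
T(19)−G(6): 13 → N
F(5)−Y(24): -19≡7 → H

JUNH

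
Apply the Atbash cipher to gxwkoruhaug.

g(6) → t(19)
x(23) → c(2)
w(22) → d(3)
k(10) → p(15)
o(14) → l(11)
r(17) → i(8)
u(20) → f(5)
h(7) → s(18)
a(0) → z(25)
u(20) → f(5)
g(6) → t(19)

tcdplifszft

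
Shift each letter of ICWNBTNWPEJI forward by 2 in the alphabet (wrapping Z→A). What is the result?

KEYPDVPYRGLK

I(8): 8+2=10 → K
C(2): 2+2=4 → E
W(22): 22+2=24 → Y
N(13): 13+2=15 → P
B(1): 1+2=3 → D
T(19): 19+2=21 → V
N(13): 13+2=15 → P
W(22): 22+2=24 → Y
P(15): 15+2=17 → R
E(4): 4+2=6 → G
J(9): 9+2=11 → L
I(8): 8+2=10 → K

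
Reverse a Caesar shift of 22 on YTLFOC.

CXPJSG

Y(24): 24−22=2 → C
T(19): 19−22=-3≡23 → X
L(11): 11−22=-11≡15 → P
F(5): 5−22=-17≡9 → J
O(14): 14−22=-8≡18 → S
C(2): 2−22=-20≡6 → G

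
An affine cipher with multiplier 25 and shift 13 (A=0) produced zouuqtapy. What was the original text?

The inverse of 25 mod 26 is 25, since 25·25=625≡1. Apply D(y)=25·(y−13) mod 26:
z(25): 25·(25−13)=300≡14 → o
o(14): 25·(14−13)=25 → z
u(20): 25·(20−13)=175≡19 → t
u(20): 25·(20−13)=175≡19 → t
q(16): 25·(16−13)=75≡23 → x
t(19): 25·(19−13)=150≡20 → u
a(0): 25·(0−13)=-325≡13 → n
p(15): 25·(15−13)=50≡24 → y
y(24): 25·(24−13)=275≡15 → p

ozttxunyp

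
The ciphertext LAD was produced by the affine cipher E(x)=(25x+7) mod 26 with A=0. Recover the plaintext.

The inverse of 25 mod 26 is 25, since 25·25=625≡1. Apply D(y)=25·(y−7) mod 26:
L(11): 25·(11−7)=100≡22 → W
A(0): 25·(0−7)=-175≡7 → H
D(3): 25·(3−7)=-100≡4 → E

WHE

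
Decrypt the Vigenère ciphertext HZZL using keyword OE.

Repeat the key across the ciphertext: OEOE
H(7)−O(14): -7≡19 → T
Z(25)−E(4): 21 → V
Z(25)−O(14): 11 → L
L(11)−E(4): 7 → H

TVLH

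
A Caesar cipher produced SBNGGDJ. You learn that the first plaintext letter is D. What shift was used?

15

From the crib: S(18)−D(3)=15, so the shift is 15.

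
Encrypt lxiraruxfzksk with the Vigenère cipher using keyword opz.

Repeat the key across the message: opzopzopzopzo
l(11)+o(14): 25 → z
x(23)+p(15): 38≡12 → m
i(8)+z(25): 33≡7 → h
r(17)+o(14): 31≡5 → f
a(0)+p(15): 15 → p
r(17)+z(25): 42≡16 → q
u(20)+o(14): 34≡8 → i
x(23)+p(15): 38≡12 → m
f(5)+z(25): 30≡4 → e
z(25)+o(14): 39≡13 → n
k(10)+p(15): 25 → z
s(18)+z(25): 43≡17 → r
k(10)+o(14): 24 → y

zmhfpqimenzry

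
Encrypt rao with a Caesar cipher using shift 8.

r(17): 17+8=25 → z
a(0): 0+8=8 → i
o(14): 14+8=22 → w

ziw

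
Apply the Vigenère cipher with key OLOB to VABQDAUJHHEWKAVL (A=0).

Repeat the key across the message: OLOBOLOBOLOBOLOB
V(21)+O(14): 35≡9 → J
A(0)+L(11): 11 → L
B(1)+O(14): 15 → P
Q(16)+B(1): 17 → R
D(3)+O(14): 17 → R
A(0)+L(11): 11 → L
U(20)+O(14): 34≡8 → I
J(9)+B(1): 10 → K
H(7)+O(14): 21 → V
H(7)+L(11): 18 → S
E(4)+O(14): 18 → S
W(22)+B(1): 23 → X
K(10)+O(14): 24 → Y
A(0)+L(11): 11 → L
V(21)+O(14): 35≡9 → J
L(11)+B(1): 12 → M

JLPRRLIKVSSXYLJM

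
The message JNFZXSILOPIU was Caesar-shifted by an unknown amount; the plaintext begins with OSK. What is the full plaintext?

From the crib: J(9)−O(14)=-5≡21, so the shift is 21.
Subtract 21 from each ciphertext letter:
J(9): 9−21=-12≡14 → O
N(13): 13−21=-8≡18 → S
F(5): 5−21=-16≡10 → K
Z(25): 25−21=4 → E
X(23): 23−21=2 → C
S(18): 18−21=-3≡23 → X
I(8): 8−21=-13≡13 → N
L(11): 11−21=-10≡16 → Q
O(14): 14−21=-7≡19 → T
P(15): 15−21=-6≡20 → U
I(8): 8−21=-13≡13 → N
U(20): 20−21=-1≡25 → Z

OSKECXNQTUNZ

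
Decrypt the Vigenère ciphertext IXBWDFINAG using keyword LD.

Repeat the key across the ciphertext: LDLDLDLDLD
I(8)−L(11): -3≡23 → X
X(23)−D(3): 20 → U
B(1)−L(11): -10≡16 → Q
W(22)−D(3): 19 → T
D(3)−L(11): -8≡18 → S
F(5)−D(3): 2 → C
I(8)−L(11): -3≡23 → X
N(13)−D(3): 10 → K
A(0)−L(11): -11≡15 → P
G(6)−D(3): 3 → D

XUQTSCXKPD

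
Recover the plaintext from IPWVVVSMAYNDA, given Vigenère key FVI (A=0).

DUOQANNRSTSVV

Repeat the key across the ciphertext: FVIFVIFVIFVIF
I(8)−F(5): 3 → D
P(15)−V(21): -6≡20 → U
W(22)−I(8): 14 → O
V(21)−F(5): 16 → Q
V(21)−V(21): 0 → A
V(21)−I(8): 13 → N
S(18)−F(5): 13 → N
M(12)−V(21): -9≡17 → R
A(0)−I(8): -8≡18 → S
Y(24)−F(5): 19 → T
N(13)−V(21): -8≡18 → S
D(3)−I(8): -5≡21 → V
A(0)−F(5): -5≡21 → V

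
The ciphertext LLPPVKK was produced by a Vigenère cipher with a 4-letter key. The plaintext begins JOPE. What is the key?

CXAL

Subtract each crib letter from the matching ciphertext letter (mod 26):
L(11)−J(9)=2 → C
L(11)−O(14)=-3≡23 → X
P(15)−P(15)=0 → A
P(15)−E(4)=11 → L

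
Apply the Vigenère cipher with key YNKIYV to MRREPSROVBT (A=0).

KEBMNNPBFJR

Repeat the key across the message: YNKIYVYNKIY
M(12)+Y(24): 36≡10 → K
R(17)+N(13): 30≡4 → E
R(17)+K(10): 27≡1 → B
E(4)+I(8): 12 → M
P(15)+Y(24): 39≡13 → N
S(18)+V(21): 39≡13 → N
R(17)+Y(24): 41≡15 → P
O(14)+N(13): 27≡1 → B
V(21)+K(10): 31≡5 → F
B(1)+I(8): 9 → J
T(19)+Y(24): 43≡17 → R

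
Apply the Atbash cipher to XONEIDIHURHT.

X(23) → C(2)
O(14) → L(11)
N(13) → M(12)
E(4) → V(21)
I(8) → R(17)
D(3) → W(22)
I(8) → R(17)
H(7) → S(18)
U(20) → F(5)
R(17) → I(8)
H(7) → S(18)
T(19) → G(6)

CLMVRWRSFISG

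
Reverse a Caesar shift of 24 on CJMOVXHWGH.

C(2): 2−24=-22≡4 → E
J(9): 9−24=-15≡11 → L
M(12): 12−24=-12≡14 → O
O(14): 14−24=-10≡16 → Q
V(21): 21−24=-3≡23 → X
X(23): 23−24=-1≡25 → Z
H(7): 7−24=-17≡9 → J
W(22): 22−24=-2≡24 → Y
G(6): 6−24=-18≡8 → I
H(7): 7−24=-17≡9 → J

ELOQXZJYIJ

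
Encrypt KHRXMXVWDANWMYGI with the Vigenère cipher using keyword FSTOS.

PZKLECNPRSSOFMYN

Repeat the key across the message: FSTOSFSTOSFSTOSF
K(10)+F(5): 15 → P
H(7)+S(18): 25 → Z
R(17)+T(19): 36≡10 → K
X(23)+O(14): 37≡11 → L
M(12)+S(18): 30≡4 → E
X(23)+F(5): 28≡2 → C
V(21)+S(18): 39≡13 → N
W(22)+T(19): 41≡15 → P
D(3)+O(14): 17 → R
A(0)+S(18): 18 → S
N(13)+F(5): 18 → S
W(22)+S(18): 40≡14 → O
M(12)+T(19): 31≡5 → F
Y(24)+O(14): 38≡12 → M
G(6)+S(18): 24 → Y
I(8)+F(5): 13 → N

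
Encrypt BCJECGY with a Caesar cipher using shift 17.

B(1): 1+17=18 → S
C(2): 2+17=19 → T
J(9): 9+17=26≡0 → A
E(4): 4+17=21 → V
C(2): 2+17=19 → T
G(6): 6+17=23 → X
Y(24): 24+17=41≡15 → P

STAVTXP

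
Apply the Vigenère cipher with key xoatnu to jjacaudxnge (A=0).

gxavnoalnzr

Repeat the key across the message: xoatnuxoatn
j(9)+x(23): 32≡6 → g
j(9)+o(14): 23 → x
a(0)+a(0): 0 → a
c(2)+t(19): 21 → v
a(0)+n(13): 13 → n
u(20)+u(20): 40≡14 → o
d(3)+x(23): 26≡0 → a
x(23)+o(14): 37≡11 → l
n(13)+a(0): 13 → n
g(6)+t(19): 25 → z
e(4)+n(13): 17 → r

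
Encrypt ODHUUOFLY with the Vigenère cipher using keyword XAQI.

LDXCROVTV

Repeat the key across the message: XAQIXAQIX
O(14)+X(23): 37≡11 → L
D(3)+A(0): 3 → D
H(7)+Q(16): 23 → X
U(20)+I(8): 28≡2 → C
U(20)+X(23): 43≡17 → R
O(14)+A(0): 14 → O
F(5)+Q(16): 21 → V
L(11)+I(8): 19 → T
Y(24)+X(23): 47≡21 → V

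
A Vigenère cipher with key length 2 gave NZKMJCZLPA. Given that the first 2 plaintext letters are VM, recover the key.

SN

Subtract each crib letter from the matching ciphertext letter (mod 26):
N(13)−V(21)=-8≡18 → S
Z(25)−M(12)=13 → N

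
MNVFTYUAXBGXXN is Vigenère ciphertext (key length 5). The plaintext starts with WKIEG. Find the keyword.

Subtract each crib letter from the matching ciphertext letter (mod 26):
M(12)−W(22)=-10≡16 → Q
N(13)−K(10)=3 → D
V(21)−I(8)=13 → N
F(5)−E(4)=1 → B
T(19)−G(6)=13 → N

QDNBN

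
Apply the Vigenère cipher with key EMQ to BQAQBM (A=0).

FCQUNC

Repeat the key across the message: EMQEMQ
B(1)+E(4): 5 → F
Q(16)+M(12): 28≡2 → C
A(0)+Q(16): 16 → Q
Q(16)+E(4): 20 → U
B(1)+M(12): 13 → N
M(12)+Q(16): 28≡2 → C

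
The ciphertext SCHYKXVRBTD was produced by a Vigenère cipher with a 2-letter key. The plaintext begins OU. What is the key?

Subtract each crib letter from the matching ciphertext letter (mod 26):
S(18)−O(14)=4 → E
C(2)−U(20)=-18≡8 → I

EI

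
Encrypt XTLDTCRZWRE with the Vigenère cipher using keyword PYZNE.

Repeat the key across the message: PYZNEPYZNEP
X(23)+P(15): 38≡12 → M
T(19)+Y(24): 43≡17 → R
L(11)+Z(25): 36≡10 → K
D(3)+N(13): 16 → Q
T(19)+E(4): 23 → X
C(2)+P(15): 17 → R
R(17)+Y(24): 41≡15 → P
Z(25)+Z(25): 50≡24 → Y
W(22)+N(13): 35≡9 → J
R(17)+E(4): 21 → V
E(4)+P(15): 19 → T

MRKQXRPYJVT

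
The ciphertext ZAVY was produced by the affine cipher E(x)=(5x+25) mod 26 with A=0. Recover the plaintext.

The inverse of 5 mod 26 is 21, since 5·21=105≡1. Apply D(y)=21·(y−25) mod 26:
Z(25): 21·(25−25)=0 → A
A(0): 21·(0−25)=-525≡21 → V
V(21): 21·(21−25)=-84≡20 → U
Y(24): 21·(24−25)=-21≡5 → F

AVUF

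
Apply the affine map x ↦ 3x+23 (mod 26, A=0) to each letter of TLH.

T(19): 3·19+23=80≡2 → C
L(11): 3·11+23=56≡4 → E
H(7): 3·7+23=44≡18 → S

CES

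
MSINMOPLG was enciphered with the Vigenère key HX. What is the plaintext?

FVBQFRIOZ

Repeat the key across the ciphertext: HXHXHXHXH
M(12)−H(7): 5 → F
S(18)−X(23): -5≡21 → V
I(8)−H(7): 1 → B
N(13)−X(23): -10≡16 → Q
M(12)−H(7): 5 → F
O(14)−X(23): -9≡17 → R
P(15)−H(7): 8 → I
L(11)−X(23): -12≡14 → O
G(6)−H(7): -1≡25 → Z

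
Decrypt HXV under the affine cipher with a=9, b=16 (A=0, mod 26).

ZVP

The inverse of 9 mod 26 is 3, since 9·3=27≡1. Apply D(y)=3·(y−16) mod 26:
H(7): 3·(7−16)=-27≡25 → Z
X(23): 3·(23−16)=21 → V
V(21): 3·(21−16)=15 → P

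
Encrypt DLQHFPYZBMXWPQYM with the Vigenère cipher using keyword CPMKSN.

FACRXCAONWPJRFKW

Repeat the key across the message: CPMKSNCPMKSNCPMK
D(3)+C(2): 5 → F
L(11)+P(15): 26≡0 → A
Q(16)+M(12): 28≡2 → C
H(7)+K(10): 17 → R
F(5)+S(18): 23 → X
P(15)+N(13): 28≡2 → C
Y(24)+C(2): 26≡0 → A
Z(25)+P(15): 40≡14 → O
B(1)+M(12): 13 → N
M(12)+K(10): 22 → W
X(23)+S(18): 41≡15 → P
W(22)+N(13): 35≡9 → J
P(15)+C(2): 17 → R
Q(16)+P(15): 31≡5 → F
Y(24)+M(12): 36≡10 → K
M(12)+K(10): 22 → W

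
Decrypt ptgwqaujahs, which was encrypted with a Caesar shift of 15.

aerhblfulsd

p(15): 15−15=0 → a
t(19): 19−15=4 → e
g(6): 6−15=-9≡17 → r
w(22): 22−15=7 → h
q(16): 16−15=1 → b
a(0): 0−15=-15≡11 → l
u(20): 20−15=5 → f
j(9): 9−15=-6≡20 → u
a(0): 0−15=-15≡11 → l
h(7): 7−15=-8≡18 → s
s(18): 18−15=3 → d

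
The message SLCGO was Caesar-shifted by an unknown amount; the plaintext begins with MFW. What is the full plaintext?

From the crib: S(18)−M(12)=6, so the shift is 6.
Subtract 6 from each ciphertext letter:
S(18): 18−6=12 → M
L(11): 11−6=5 → F
C(2): 2−6=-4≡22 → W
G(6): 6−6=0 → A
O(14): 14−6=8 → I

MFWAI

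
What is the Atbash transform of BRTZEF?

YIGAVU

B(1) → Y(24)
R(17) → I(8)
T(19) → G(6)
Z(25) → A(0)
E(4) → V(21)
F(5) → U(20)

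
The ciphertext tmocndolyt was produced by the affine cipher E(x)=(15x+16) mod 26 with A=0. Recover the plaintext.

vymgfnmrev

The inverse of 15 mod 26 is 7, since 15·7=105≡1. Apply D(y)=7·(y−16) mod 26:
t(19): 7·(19−16)=21 → v
m(12): 7·(12−16)=-28≡24 → y
o(14): 7·(14−16)=-14≡12 → m
c(2): 7·(2−16)=-98≡6 → g
n(13): 7·(13−16)=-21≡5 → f
d(3): 7·(3−16)=-91≡13 → n
o(14): 7·(14−16)=-14≡12 → m
l(11): 7·(11−16)=-35≡17 → r
y(24): 7·(24−16)=56≡4 → e
t(19): 7·(19−16)=21 → v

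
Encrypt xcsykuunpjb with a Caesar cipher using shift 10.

x(23): 23+10=33≡7 → h
c(2): 2+10=12 → m
s(18): 18+10=28≡2 → c
y(24): 24+10=34≡8 → i
k(10): 10+10=20 → u
u(20): 20+10=30≡4 → e
u(20): 20+10=30≡4 → e
n(13): 13+10=23 → x
p(15): 15+10=25 → z
j(9): 9+10=19 → t
b(1): 1+10=11 → l

hmciueexztl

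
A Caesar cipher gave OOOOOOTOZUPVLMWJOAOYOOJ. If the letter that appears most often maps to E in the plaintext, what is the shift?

10

The most frequent ciphertext letter is O (appears 11 times).
O is position 14; E is position 4.
Shift = 10.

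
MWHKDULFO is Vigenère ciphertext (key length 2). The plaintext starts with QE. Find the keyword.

WS

Subtract each crib letter from the matching ciphertext letter (mod 26):
M(12)−Q(16)=-4≡22 → W
W(22)−E(4)=18 → S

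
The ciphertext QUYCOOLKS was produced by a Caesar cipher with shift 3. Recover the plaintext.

Q(16): 16−3=13 → N
U(20): 20−3=17 → R
Y(24): 24−3=21 → V
C(2): 2−3=-1≡25 → Z
O(14): 14−3=11 → L
O(14): 14−3=11 → L
L(11): 11−3=8 → I
K(10): 10−3=7 → H
S(18): 18−3=15 → P

NRVZLLIHP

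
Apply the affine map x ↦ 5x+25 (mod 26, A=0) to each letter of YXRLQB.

PKGCBE

Y(24): 5·24+25=145≡15 → P
X(23): 5·23+25=140≡10 → K
R(17): 5·17+25=110≡6 → G
L(11): 5·11+25=80≡2 → C
Q(16): 5·16+25=105≡1 → B
B(1): 5·1+25=30≡4 → E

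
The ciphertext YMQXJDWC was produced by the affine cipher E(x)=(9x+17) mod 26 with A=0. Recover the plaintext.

VLXSCKPH

The inverse of 9 mod 26 is 3, since 9·3=27≡1. Apply D(y)=3·(y−17) mod 26:
Y(24): 3·(24−17)=21 → V
M(12): 3·(12−17)=-15≡11 → L
Q(16): 3·(16−17)=-3≡23 → X
X(23): 3·(23−17)=18 → S
J(9): 3·(9−17)=-24≡2 → C
D(3): 3·(3−17)=-42≡10 → K
W(22): 3·(22−17)=15 → P
C(2): 3·(2−17)=-45≡7 → H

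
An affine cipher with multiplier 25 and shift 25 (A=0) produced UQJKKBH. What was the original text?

FJQPPYS

The inverse of 25 mod 26 is 25, since 25·25=625≡1. Apply D(y)=25·(y−25) mod 26:
U(20): 25·(20−25)=-125≡5 → F
Q(16): 25·(16−25)=-225≡9 → J
J(9): 25·(9−25)=-400≡16 → Q
K(10): 25·(10−25)=-375≡15 → P
K(10): 25·(10−25)=-375≡15 → P
B(1): 25·(1−25)=-600≡24 → Y
H(7): 25·(7−25)=-450≡18 → S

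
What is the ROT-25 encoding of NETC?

N(13): 13+25=38≡12 → M
E(4): 4+25=29≡3 → D
T(19): 19+25=44≡18 → S
C(2): 2+25=27≡1 → B

MDSB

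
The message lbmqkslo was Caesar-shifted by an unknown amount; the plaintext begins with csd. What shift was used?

9

From the crib: l(11)−c(2)=9, so the shift is 9.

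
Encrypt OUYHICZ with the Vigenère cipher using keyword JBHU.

XVFBRDG

Repeat the key across the message: JBHUJBH
O(14)+J(9): 23 → X
U(20)+B(1): 21 → V
Y(24)+H(7): 31≡5 → F
H(7)+U(20): 27≡1 → B
I(8)+J(9): 17 → R
C(2)+B(1): 3 → D
Z(25)+H(7): 32≡6 → G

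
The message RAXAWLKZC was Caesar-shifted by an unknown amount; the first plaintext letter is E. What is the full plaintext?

From the crib: R(17)−E(4)=13, so the shift is 13.
Subtract 13 from each ciphertext letter:
R(17): 17−13=4 → E
A(0): 0−13=-13≡13 → N
X(23): 23−13=10 → K
A(0): 0−13=-13≡13 → N
W(22): 22−13=9 → J
L(11): 11−13=-2≡24 → Y
K(10): 10−13=-3≡23 → X
Z(25): 25−13=12 → M
C(2): 2−13=-11≡15 → P

ENKNJYXMP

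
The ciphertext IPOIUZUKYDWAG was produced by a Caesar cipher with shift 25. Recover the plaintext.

JQPJVAVLZEXBH

I(8): 8−25=-17≡9 → J
P(15): 15−25=-10≡16 → Q
O(14): 14−25=-11≡15 → P
I(8): 8−25=-17≡9 → J
U(20): 20−25=-5≡21 → V
Z(25): 25−25=0 → A
U(20): 20−25=-5≡21 → V
K(10): 10−25=-15≡11 → L
Y(24): 24−25=-1≡25 → Z
D(3): 3−25=-22≡4 → E
W(22): 22−25=-3≡23 → X
A(0): 0−25=-25≡1 → B
G(6): 6−25=-19≡7 → H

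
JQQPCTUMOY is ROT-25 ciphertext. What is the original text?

KRRQDUVNPZ

J(9): 9−25=-16≡10 → K
Q(16): 16−25=-9≡17 → R
Q(16): 16−25=-9≡17 → R
P(15): 15−25=-10≡16 → Q
C(2): 2−25=-23≡3 → D
T(19): 19−25=-6≡20 → U
U(20): 20−25=-5≡21 → V
M(12): 12−25=-13≡13 → N
O(14): 14−25=-11≡15 → P
Y(24): 24−25=-1≡25 → Z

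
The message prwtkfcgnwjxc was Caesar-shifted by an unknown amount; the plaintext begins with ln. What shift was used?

From the crib: p(15)−l(11)=4, so the shift is 4.

4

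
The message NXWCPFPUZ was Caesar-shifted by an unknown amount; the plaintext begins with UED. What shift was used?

From the crib: N(13)−U(20)=-7≡19, so the shift is 19.

19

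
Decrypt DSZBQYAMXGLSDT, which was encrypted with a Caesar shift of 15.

D(3): 3−15=-12≡14 → O
S(18): 18−15=3 → D
Z(25): 25−15=10 → K
B(1): 1−15=-14≡12 → M
Q(16): 16−15=1 → B
Y(24): 24−15=9 → J
A(0): 0−15=-15≡11 → L
M(12): 12−15=-3≡23 → X
X(23): 23−15=8 → I
G(6): 6−15=-9≡17 → R
L(11): 11−15=-4≡22 → W
S(18): 18−15=3 → D
D(3): 3−15=-12≡14 → O
T(19): 19−15=4 → E

ODKMBJLXIRWDOE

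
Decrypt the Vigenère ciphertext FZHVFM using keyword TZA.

MAHCGM

Repeat the key across the ciphertext: TZATZA
F(5)−T(19): -14≡12 → M
Z(25)−Z(25): 0 → A
H(7)−A(0): 7 → H
V(21)−T(19): 2 → C
F(5)−Z(25): -20≡6 → G
M(12)−A(0): 12 → M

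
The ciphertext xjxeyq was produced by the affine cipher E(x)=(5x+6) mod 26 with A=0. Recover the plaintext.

The inverse of 5 mod 26 is 21, since 5·21=105≡1. Apply D(y)=21·(y−6) mod 26:
x(23): 21·(23−6)=357≡19 → t
j(9): 21·(9−6)=63≡11 → l
x(23): 21·(23−6)=357≡19 → t
e(4): 21·(4−6)=-42≡10 → k
y(24): 21·(24−6)=378≡14 → o
q(16): 21·(16−6)=210≡2 → c

tltkoc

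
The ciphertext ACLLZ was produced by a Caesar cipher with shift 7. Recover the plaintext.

A(0): 0−7=-7≡19 → T
C(2): 2−7=-5≡21 → V
L(11): 11−7=4 → E
L(11): 11−7=4 → E
Z(25): 25−7=18 → S

TVEES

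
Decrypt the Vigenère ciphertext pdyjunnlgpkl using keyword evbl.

lixyqsmacuja

Repeat the key across the ciphertext: evblevblevbl
p(15)−e(4): 11 → l
d(3)−v(21): -18≡8 → i
y(24)−b(1): 23 → x
j(9)−l(11): -2≡24 → y
u(20)−e(4): 16 → q
n(13)−v(21): -8≡18 → s
n(13)−b(1): 12 → m
l(11)−l(11): 0 → a
g(6)−e(4): 2 → c
p(15)−v(21): -6≡20 → u
k(10)−b(1): 9 → j
l(11)−l(11): 0 → a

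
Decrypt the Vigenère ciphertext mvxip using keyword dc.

jtugm

Repeat the key across the ciphertext: dcdcd
m(12)−d(3): 9 → j
v(21)−c(2): 19 → t
x(23)−d(3): 20 → u
i(8)−c(2): 6 → g
p(15)−d(3): 12 → m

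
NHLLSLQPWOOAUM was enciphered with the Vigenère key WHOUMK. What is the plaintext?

Repeat the key across the ciphertext: WHOUMKWHOUMKWH
N(13)−W(22): -9≡17 → R
H(7)−H(7): 0 → A
L(11)−O(14): -3≡23 → X
L(11)−U(20): -9≡17 → R
S(18)−M(12): 6 → G
L(11)−K(10): 1 → B
Q(16)−W(22): -6≡20 → U
P(15)−H(7): 8 → I
W(22)−O(14): 8 → I
O(14)−U(20): -6≡20 → U
O(14)−M(12): 2 → C
A(0)−K(10): -10≡16 → Q
U(20)−W(22): -2≡24 → Y
M(12)−H(7): 5 → F

RAXRGBUIIUCQYF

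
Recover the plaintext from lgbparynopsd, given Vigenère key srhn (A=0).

tpuciarawylq

Repeat the key across the ciphertext: srhnsrhnsrhn
l(11)−s(18): -7≡19 → t
g(6)−r(17): -11≡15 → p
b(1)−h(7): -6≡20 → u
p(15)−n(13): 2 → c
a(0)−s(18): -18≡8 → i
r(17)−r(17): 0 → a
y(24)−h(7): 17 → r
n(13)−n(13): 0 → a
o(14)−s(18): -4≡22 → w
p(15)−r(17): -2≡24 → y
s(18)−h(7): 11 → l
d(3)−n(13): -10≡16 → q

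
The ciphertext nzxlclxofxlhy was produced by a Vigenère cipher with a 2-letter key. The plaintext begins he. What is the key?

gv

Subtract each crib letter from the matching ciphertext letter (mod 26):
n(13)−h(7)=6 → g
z(25)−e(4)=21 → v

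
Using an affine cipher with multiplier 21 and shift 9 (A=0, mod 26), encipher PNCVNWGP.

MWZIWDFM

P(15): 21·15+9=324≡12 → M
N(13): 21·13+9=282≡22 → W
C(2): 21·2+9=51≡25 → Z
V(21): 21·21+9=450≡8 → I
N(13): 21·13+9=282≡22 → W
W(22): 21·22+9=471≡3 → D
G(6): 21·6+9=135≡5 → F
P(15): 21·15+9=324≡12 → M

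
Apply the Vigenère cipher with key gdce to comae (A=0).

iroek

Repeat the key across the message: gdceg
c(2)+g(6): 8 → i
o(14)+d(3): 17 → r
m(12)+c(2): 14 → o
a(0)+e(4): 4 → e
e(4)+g(6): 10 → k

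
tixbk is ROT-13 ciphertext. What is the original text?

gvkox

t(19): 19−13=6 → g
i(8): 8−13=-5≡21 → v
x(23): 23−13=10 → k
b(1): 1−13=-12≡14 → o
k(10): 10−13=-3≡23 → x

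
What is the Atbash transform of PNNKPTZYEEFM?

P(15) → K(10)
N(13) → M(12)
N(13) → M(12)
K(10) → P(15)
P(15) → K(10)
T(19) → G(6)
Z(25) → A(0)
Y(24) → B(1)
E(4) → V(21)
E(4) → V(21)
F(5) → U(20)
M(12) → N(13)

KMMPKGABVVUN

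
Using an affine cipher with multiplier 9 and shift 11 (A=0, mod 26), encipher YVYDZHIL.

TSTMCWFG

Y(24): 9·24+11=227≡19 → T
V(21): 9·21+11=200≡18 → S
Y(24): 9·24+11=227≡19 → T
D(3): 9·3+11=38≡12 → M
Z(25): 9·25+11=236≡2 → C
H(7): 9·7+11=74≡22 → W
I(8): 9·8+11=83≡5 → F
L(11): 9·11+11=110≡6 → G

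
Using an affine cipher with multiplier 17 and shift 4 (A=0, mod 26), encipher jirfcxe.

j(9): 17·9+4=157≡1 → b
i(8): 17·8+4=140≡10 → k
r(17): 17·17+4=293≡7 → h
f(5): 17·5+4=89≡11 → l
c(2): 17·2+4=38≡12 → m
x(23): 17·23+4=395≡5 → f
e(4): 17·4+4=72≡20 → u

bkhlmfu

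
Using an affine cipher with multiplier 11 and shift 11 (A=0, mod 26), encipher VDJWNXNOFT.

V(21): 11·21+11=242≡8 → I
D(3): 11·3+11=44≡18 → S
J(9): 11·9+11=110≡6 → G
W(22): 11·22+11=253≡19 → T
N(13): 11·13+11=154≡24 → Y
X(23): 11·23+11=264≡4 → E
N(13): 11·13+11=154≡24 → Y
O(14): 11·14+11=165≡9 → J
F(5): 11·5+11=66≡14 → O
T(19): 11·19+11=220≡12 → M

ISGTYEYJOM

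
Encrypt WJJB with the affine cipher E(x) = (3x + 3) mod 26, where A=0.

REEG

W(22): 3·22+3=69≡17 → R
J(9): 3·9+3=30≡4 → E
J(9): 3·9+3=30≡4 → E
B(1): 3·1+3=6 → G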